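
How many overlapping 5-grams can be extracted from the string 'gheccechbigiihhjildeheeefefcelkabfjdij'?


String 'gheccechbigiihhjildeheeefefcelkabfjdij' has length L = 38.
Number of overlapping n-grams = L - n + 1
Substituting: 38 - 5 + 1 = 34

34


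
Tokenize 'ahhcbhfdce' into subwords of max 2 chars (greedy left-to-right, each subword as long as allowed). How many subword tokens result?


'ahhcbhfdce' has 10 characters.
Chunking with max size 2:
  Chunk 1: 'ah' (positions 0-1)
  Chunk 2: 'hc' (positions 2-3)
  Chunk 3: 'bh' (positions 4-5)
  Chunk 4: 'fd' (positions 6-7)
  Chunk 5: 'ce' (positions 8-9)
Total chunks: ceil(10 / 2) = 5

5


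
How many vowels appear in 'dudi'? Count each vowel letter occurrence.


Scanning each character of 'dudi':
  Position 1: 'd' -> consonant (running count: 0)
  Position 2: 'u' -> vowel (running count: 1)
  Position 3: 'd' -> consonant (running count: 1)
  Position 4: 'i' -> vowel (running count: 2)
Total vowels: 2

2


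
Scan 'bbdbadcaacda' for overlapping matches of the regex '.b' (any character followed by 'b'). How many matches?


Pattern: .b means any character followed by 'b'.
Scanning 'bbdbadcaacda' position-by-position:
  Pos 0: window 'bb' -> MATCH
  Pos 1: window 'bd' -> no
  Pos 2: window 'db' -> MATCH
  Pos 3: window 'ba' -> no
  Pos 4: window 'ad' -> no
  Pos 5: window 'dc' -> no
  Pos 6: window 'ca' -> no
  Pos 7: window 'aa' -> no
  Pos 8: window 'ac' -> no
  Pos 9: window 'cd' -> no
  Pos 10: window 'da' -> no
  Pos 11: window 'a' -> no
Total matches: 2

2


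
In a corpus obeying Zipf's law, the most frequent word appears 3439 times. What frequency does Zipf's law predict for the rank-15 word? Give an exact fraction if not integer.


Zipf's law: freq(rank) = f1 / rank
f1 = 3439, rank = 15
freq = 3439 / 15
GCD(3439, 15) = 1
Simplified: 3439/15

3439/15


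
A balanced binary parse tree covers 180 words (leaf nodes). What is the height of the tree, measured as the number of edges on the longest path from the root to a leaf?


In a balanced binary tree with n leaves the deepest leaf is ceil(log2(n)) edges below the root.
log2(180) = 7.4919
ceil(7.4919) = 8
height (edges) = 8

8


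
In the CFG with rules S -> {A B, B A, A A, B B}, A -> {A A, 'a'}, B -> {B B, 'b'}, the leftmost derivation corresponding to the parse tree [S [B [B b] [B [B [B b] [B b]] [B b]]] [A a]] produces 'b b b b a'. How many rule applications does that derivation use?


Every bracketed nonterminal node [X ...] in the tree is produced by exactly one rule application.
Reading the tree off as a leftmost derivation:
  Step 1: S  =>  B A   (applied S -> B A)
  Step 2: B A  =>  B B A   (applied B -> B B)
  Step 3: B B A  =>  b B A   (applied B -> b)
  Step 4: b B A  =>  b B B A   (applied B -> B B)
  Step 5: b B B A  =>  b B B B A   (applied B -> B B)
  Step 6: b B B B A  =>  b b B B A   (applied B -> b)
  Step 7: b b B B A  =>  b b b B A   (applied B -> b)
  Step 8: b b b B A  =>  b b b b A   (applied B -> b)
  Step 9: b b b b A  =>  b b b b a   (applied A -> a)
Final yield: b b b b a
Total rewrite steps: 9

9


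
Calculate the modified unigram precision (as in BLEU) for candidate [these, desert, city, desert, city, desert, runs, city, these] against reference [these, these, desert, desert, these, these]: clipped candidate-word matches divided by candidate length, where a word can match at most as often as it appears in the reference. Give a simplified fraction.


Reference word counts: {'desert': 2, 'these': 4}
Checking each candidate word (with clipping):
  'these' -> in reference (ref count 4, used 1/4) -> match (matches: 1)
  'desert' -> in reference (ref count 2, used 1/2) -> match (matches: 2)
  'city' -> not in reference -> no match (matches: 2)
  'desert' -> in reference (ref count 2, used 2/2) -> match (matches: 3)
  'city' -> not in reference -> no match (matches: 3)
  'desert' -> ref count 2 already used up (2/2) -> clipped, no match (matches: 3)
  'runs' -> not in reference -> no match (matches: 3)
  'city' -> not in reference -> no match (matches: 3)
  'these' -> in reference (ref count 4, used 2/4) -> match (matches: 4)
Clipped matches: 4, Candidate length: 9
Precision = 4/9

4/9


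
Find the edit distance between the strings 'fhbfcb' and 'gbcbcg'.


Building DP table for s1='fhbfcb' (len 6) and s2='gbcbcg' (len 6):
       g  b  c  b  c  g
    0  1  2  3  4  5  6
  f 1  1  2  3  4  5  6
  h 2  2  2  3  4  5  6
  b 3  3  2  3  3  4  5
  f 4  4  3  3  4  4  5
  c 5  5  4  3  4  4  5
  b 6  6  5  4  3  4  5
Edit distance = dp[6][6] = 5

5


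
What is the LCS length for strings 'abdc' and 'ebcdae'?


DP table for LCS of 'abdc' and 'ebcdae':
       e  b  c  d  a  e
    0  0  0  0  0  0  0
  a 0  0  0  0  0  1  1
  b 0  0  1  1  1  1  1
  d 0  0  1  1  2  2  2
  c 0  0  1  2  2  2  2
LCS: 'bd'
LCS length = 2

2


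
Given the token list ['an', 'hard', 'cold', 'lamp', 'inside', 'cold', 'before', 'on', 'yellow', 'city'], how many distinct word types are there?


Listing all tokens and tracking unique types:
  Token 1: 'an' -> NEW (unique so far: 1)
  Token 2: 'hard' -> NEW (unique so far: 2)
  Token 3: 'cold' -> NEW (unique so far: 3)
  Token 4: 'lamp' -> NEW (unique so far: 4)
  Token 5: 'inside' -> NEW (unique so far: 5)
  Token 6: 'cold' -> duplicate (unique so far: 5)
  Token 7: 'before' -> NEW (unique so far: 6)
  Token 8: 'on' -> NEW (unique so far: 7)
  Token 9: 'yellow' -> NEW (unique so far: 8)
  Token 10: 'city' -> NEW (unique so far: 9)
Unique types: ('an', 'before', 'city', 'cold', 'hard', 'inside', 'lamp', 'on', 'yellow')
Vocabulary size: 9

9


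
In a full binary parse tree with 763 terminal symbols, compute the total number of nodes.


Leaf nodes (terminals): 763
Internal nodes = n - 1 = 763 - 1 = 762
Total = leaves + internal = 763 + 762 = 1525

1525


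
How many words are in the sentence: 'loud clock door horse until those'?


Counting words by splitting on spaces:
  Word 1: 'loud'
  Word 2: 'clock'
  Word 3: 'door'
  Word 4: 'horse'
  Word 5: 'until'
  Word 6: 'those'
Total words: 6

6


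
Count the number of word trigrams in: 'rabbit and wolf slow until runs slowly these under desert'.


Word trigrams from [10] words:
  Trigram 1: (rabbit and wolf)
  Trigram 2: (and wolf slow)
  Trigram 3: (wolf slow until)
  Trigram 4: (slow until runs)
  Trigram 5: (until runs slowly)
  Trigram 6: (runs slowly these)
  Trigram 7: (slowly these under)
  Trigram 8: (these under desert)
Total word trigrams: 10 - 2 = 8

8


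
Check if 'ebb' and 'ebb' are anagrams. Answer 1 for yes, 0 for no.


Sort characters of 'ebb': 'bbe'
Sort characters of 'ebb': 'bbe'
Sorted forms match -> they ARE anagrams
Result: 1

1


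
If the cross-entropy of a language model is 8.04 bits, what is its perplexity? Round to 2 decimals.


Perplexity formula: PP = 2^H
H = 8.04
PP = 2^8.04
Decompose: 2^8.04 = 2^8 * 2^0.04
2^8 = 256, 2^0.04 ~ 1.0281138
PP ~ 256 * 1.0281138 = 263.1971328
Rounded to 2 decimals: 263.20

263.20


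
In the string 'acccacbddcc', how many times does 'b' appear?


Scanning 'acccacbddcc' for 'b':
  Position 6: 'b' -> MATCH (count: 1)
Total occurrences of 'b': 1

1


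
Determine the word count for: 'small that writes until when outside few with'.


Counting words by splitting on spaces:
  Word 1: 'small'
  Word 2: 'that'
  Word 3: 'writes'
  Word 4: 'until'
  Word 5: 'when'
  Word 6: 'outside'
  Word 7: 'few'
  Word 8: 'with'
Total words: 8

8


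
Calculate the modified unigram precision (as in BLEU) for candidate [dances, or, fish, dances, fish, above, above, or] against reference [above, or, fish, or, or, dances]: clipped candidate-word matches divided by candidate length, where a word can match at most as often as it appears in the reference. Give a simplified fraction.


Reference word counts: {'above': 1, 'dances': 1, 'fish': 1, 'or': 3}
Checking each candidate word (with clipping):
  'dances' -> in reference (ref count 1, used 1/1) -> match (matches: 1)
  'or' -> in reference (ref count 3, used 1/3) -> match (matches: 2)
  'fish' -> in reference (ref count 1, used 1/1) -> match (matches: 3)
  'dances' -> ref count 1 already used up (1/1) -> clipped, no match (matches: 3)
  'fish' -> ref count 1 already used up (1/1) -> clipped, no match (matches: 3)
  'above' -> in reference (ref count 1, used 1/1) -> match (matches: 4)
  'above' -> ref count 1 already used up (1/1) -> clipped, no match (matches: 4)
  'or' -> in reference (ref count 3, used 2/3) -> match (matches: 5)
Clipped matches: 5, Candidate length: 8
Precision = 5/8

5/8


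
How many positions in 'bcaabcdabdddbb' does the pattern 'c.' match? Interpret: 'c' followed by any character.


Pattern: c. means 'c' followed by any character.
Scanning 'bcaabcdabdddbb' position-by-position:
  Pos 0: window 'bc' -> no
  Pos 1: window 'ca' -> MATCH
  Pos 2: window 'aa' -> no
  Pos 3: window 'ab' -> no
  Pos 4: window 'bc' -> no
  Pos 5: window 'cd' -> MATCH
  Pos 6: window 'da' -> no
  Pos 7: window 'ab' -> no
  Pos 8: window 'bd' -> no
  Pos 9: window 'dd' -> no
  Pos 10: window 'dd' -> no
  Pos 11: window 'db' -> no
  Pos 12: window 'bb' -> no
  Pos 13: window 'b' -> no
Total matches: 2

2


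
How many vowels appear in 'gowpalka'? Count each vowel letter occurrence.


Scanning each character of 'gowpalka':
  Position 1: 'g' -> consonant (running count: 0)
  Position 2: 'o' -> vowel (running count: 1)
  Position 3: 'w' -> consonant (running count: 1)
  Position 4: 'p' -> consonant (running count: 1)
  Position 5: 'a' -> vowel (running count: 2)
  Position 6: 'l' -> consonant (running count: 2)
  Position 7: 'k' -> consonant (running count: 2)
  Position 8: 'a' -> vowel (running count: 3)
Total vowels: 3

3


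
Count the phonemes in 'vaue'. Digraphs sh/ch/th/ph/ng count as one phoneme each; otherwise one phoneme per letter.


Parsing 'vaue' greedily, digraphs first:
  'v' -> consonant phoneme (phonemes so far: 1)
  'a' -> vowel phoneme (phonemes so far: 2)
  'u' -> vowel phoneme (phonemes so far: 3)
  'e' -> vowel phoneme (phonemes so far: 4)
Total phonemes: 4

4


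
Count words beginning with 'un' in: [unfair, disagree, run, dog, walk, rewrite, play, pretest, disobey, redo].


Checking each word for prefix 'un':
  'unfair' -> YES, starts with 'un' (count: 1)
  'disagree' -> no (count: 1)
  'run' -> no (count: 1)
  'dog' -> no (count: 1)
  'walk' -> no (count: 1)
  'rewrite' -> no (count: 1)
  'play' -> no (count: 1)
  'pretest' -> no (count: 1)
  'disobey' -> no (count: 1)
  'redo' -> no (count: 1)
Total with prefix 'un': 1

1


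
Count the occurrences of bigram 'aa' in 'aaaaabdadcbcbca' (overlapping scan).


Scanning 'aaaaabdadcbcbca' for bigram 'aa':
  Position 0: 'aa' -> MATCH
  Position 1: 'aa' -> MATCH
  Position 2: 'aa' -> MATCH
  Position 3: 'aa' -> MATCH
  Position 4: 'ab' -> no
  Position 5: 'bd' -> no
  Position 6: 'da' -> no
  Position 7: 'ad' -> no
  Position 8: 'dc' -> no
  Position 9: 'cb' -> no
  Position 10: 'bc' -> no
  Position 11: 'cb' -> no
  Position 12: 'bc' -> no
  Position 13: 'ca' -> no
Total matches: 4

4


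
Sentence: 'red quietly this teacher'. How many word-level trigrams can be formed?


Word trigrams from [4] words:
  Trigram 1: (red quietly this)
  Trigram 2: (quietly this teacher)
Total word trigrams: 4 - 2 = 2

2


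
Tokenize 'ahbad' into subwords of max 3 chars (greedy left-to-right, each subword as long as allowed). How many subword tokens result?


'ahbad' has 5 characters.
Chunking with max size 3:
  Chunk 1: 'ahb' (positions 0-2)
  Chunk 2: 'ad' (positions 3-4)
Total chunks: ceil(5 / 3) = 2

2


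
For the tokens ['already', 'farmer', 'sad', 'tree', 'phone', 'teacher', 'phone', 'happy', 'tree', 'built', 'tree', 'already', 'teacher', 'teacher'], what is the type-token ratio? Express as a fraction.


Tokens: 14
Unique types: ('already', 'built', 'farmer', 'happy', 'phone', 'sad', 'teacher', 'tree') = 8
TTR = 8/14
Simplify: divide both by 2 -> 4/7
TTR = 4/7

4/7


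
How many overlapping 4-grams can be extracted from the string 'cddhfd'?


String 'cddhfd' has length L = 6.
Number of overlapping n-grams = L - n + 1
Substituting: 6 - 4 + 1 = 3

3


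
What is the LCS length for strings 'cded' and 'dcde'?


DP table for LCS of 'cded' and 'dcde':
       d  c  d  e
    0  0  0  0  0
  c 0  0  1  1  1
  d 0  1  1  2  2
  e 0  1  1  2  3
  d 0  1  1  2  3
LCS: 'cde'
LCS length = 3

3


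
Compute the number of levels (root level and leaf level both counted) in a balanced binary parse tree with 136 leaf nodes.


In a balanced binary tree with n leaves the deepest leaf is ceil(log2(n)) edges below the root,
so counting node levels inclusive of root and leaves gives ceil(log2(n)) + 1 levels.
log2(136) = 7.0875
ceil(7.0875) = 8
levels = 8 + 1 = 9

9


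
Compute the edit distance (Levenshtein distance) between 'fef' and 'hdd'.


Building DP table for s1='fef' (len 3) and s2='hdd' (len 3):
       h  d  d
    0  1  2  3
  f 1  1  2  3
  e 2  2  2  3
  f 3  3  3  3
Edit distance = dp[3][3] = 3

3


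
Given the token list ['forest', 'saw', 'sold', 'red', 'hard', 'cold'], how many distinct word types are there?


Listing all tokens and tracking unique types:
  Token 1: 'forest' -> NEW (unique so far: 1)
  Token 2: 'saw' -> NEW (unique so far: 2)
  Token 3: 'sold' -> NEW (unique so far: 3)
  Token 4: 'red' -> NEW (unique so far: 4)
  Token 5: 'hard' -> NEW (unique so far: 5)
  Token 6: 'cold' -> NEW (unique so far: 6)
Unique types: ('cold', 'forest', 'hard', 'red', 'saw', 'sold')
Vocabulary size: 6

6


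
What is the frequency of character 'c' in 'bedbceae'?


Scanning 'bedbceae' for 'c':
  Position 4: 'c' -> MATCH (count: 1)
Total occurrences of 'c': 1

1


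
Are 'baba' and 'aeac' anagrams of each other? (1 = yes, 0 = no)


Sort characters of 'baba': 'aabb'
Sort characters of 'aeac': 'aace'
Sorted forms differ -> they are NOT anagrams
Result: 0

0


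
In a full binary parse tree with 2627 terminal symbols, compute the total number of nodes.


Leaf nodes (terminals): 2627
Internal nodes = n - 1 = 2627 - 1 = 2626
Total = leaves + internal = 2627 + 2626 = 5253

5253


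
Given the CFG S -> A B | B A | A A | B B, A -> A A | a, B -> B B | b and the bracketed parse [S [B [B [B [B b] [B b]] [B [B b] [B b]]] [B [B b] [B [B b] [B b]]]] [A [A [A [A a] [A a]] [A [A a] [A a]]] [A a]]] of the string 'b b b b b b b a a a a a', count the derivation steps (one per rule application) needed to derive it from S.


Every bracketed nonterminal node [X ...] in the tree is produced by exactly one rule application.
Reading the tree off as a leftmost derivation:
  Step 1: S  =>  B A   (applied S -> B A)
  Step 2: B A  =>  B B A   (applied B -> B B)
  Step 3: B B A  =>  B B B A   (applied B -> B B)
  Step 4: B B B A  =>  B B B B A   (applied B -> B B)
  Step 5: B B B B A  =>  b B B B A   (applied B -> b)
  Step 6: b B B B A  =>  b b B B A   (applied B -> b)
  Step 7: b b B B A  =>  b b B B B A   (applied B -> B B)
  Step 8: b b B B B A  =>  b b b B B A   (applied B -> b)
  Step 9: b b b B B A  =>  b b b b B A   (applied B -> b)
  Step 10: b b b b B A  =>  b b b b B B A   (applied B -> B B)
  Step 11: b b b b B B A  =>  b b b b b B A   (applied B -> b)
  Step 12: b b b b b B A  =>  b b b b b B B A   (applied B -> B B)
  Step 13: b b b b b B B A  =>  b b b b b b B A   (applied B -> b)
  Step 14: b b b b b b B A  =>  b b b b b b b A   (applied B -> b)
  Step 15: b b b b b b b A  =>  b b b b b b b A A   (applied A -> A A)
  Step 16: b b b b b b b A A  =>  b b b b b b b A A A   (applied A -> A A)
  Step 17: b b b b b b b A A A  =>  b b b b b b b A A A A   (applied A -> A A)
  Step 18: b b b b b b b A A A A  =>  b b b b b b b a A A A   (applied A -> a)
  Step 19: b b b b b b b a A A A  =>  b b b b b b b a a A A   (applied A -> a)
  Step 20: b b b b b b b a a A A  =>  b b b b b b b a a A A A   (applied A -> A A)
  Step 21: b b b b b b b a a A A A  =>  b b b b b b b a a a A A   (applied A -> a)
  Step 22: b b b b b b b a a a A A  =>  b b b b b b b a a a a A   (applied A -> a)
  Step 23: b b b b b b b a a a a A  =>  b b b b b b b a a a a a   (applied A -> a)
Final yield: b b b b b b b a a a a a
Total rewrite steps: 23

23


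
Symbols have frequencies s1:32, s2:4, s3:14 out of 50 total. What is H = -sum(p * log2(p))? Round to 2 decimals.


Computing entropy H = -sum(p_i * log2(p_i)):
  s1: p = 32/50 = 0.6400, -p*log2(p) = 0.4121
  s2: p = 4/50 = 0.0800, -p*log2(p) = 0.2915
  s3: p = 14/50 = 0.2800, -p*log2(p) = 0.5142
H = sum of terms = 1.2178
Rounded to 2 decimals: 1.22

1.22


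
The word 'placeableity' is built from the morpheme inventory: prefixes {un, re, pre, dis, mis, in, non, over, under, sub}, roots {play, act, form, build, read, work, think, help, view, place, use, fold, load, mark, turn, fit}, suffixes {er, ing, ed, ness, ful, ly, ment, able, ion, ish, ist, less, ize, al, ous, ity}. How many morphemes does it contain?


Segmenting 'placeableity' against the inventory:
  'place' -> root (morpheme 1)
  'able' -> suffix (morpheme 2)
  'ity' -> suffix (morpheme 3)
Total morphemes: 3

3


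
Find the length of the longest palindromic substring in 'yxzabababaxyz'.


Scanning 'yxzabababaxyz' for palindromic substrings.
Substring at positions 3-9: 'abababa'.
Check: reverse('abababa') = 'abababa' -> palindrome confirmed.
Neighbouring characters ('z' / 'x') break symmetry, so it cannot extend further.
No longer palindromic substring exists; longest length = 7

7


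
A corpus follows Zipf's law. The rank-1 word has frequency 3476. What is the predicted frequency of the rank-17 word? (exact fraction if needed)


Zipf's law: freq(rank) = f1 / rank
f1 = 3476, rank = 17
freq = 3476 / 17
GCD(3476, 17) = 1
Simplified: 3476/17

3476/17


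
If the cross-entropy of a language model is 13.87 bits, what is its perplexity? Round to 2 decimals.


Perplexity formula: PP = 2^H
H = 13.87
PP = 2^13.87
Decompose: 2^13.87 = 2^13 * 2^0.87
2^13 = 8192, 2^0.87 ~ 1.8276629
PP ~ 8192 * 1.8276629 = 14972.2144768
Rounded to 2 decimals: 14972.21

14972.21


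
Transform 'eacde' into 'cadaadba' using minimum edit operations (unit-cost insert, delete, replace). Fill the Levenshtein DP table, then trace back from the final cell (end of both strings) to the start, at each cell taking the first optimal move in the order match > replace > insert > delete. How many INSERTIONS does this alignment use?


Edit distance = 6. Backtracking from cell (5, 8) with preference match > replace > insert > delete,
then listing the resulting alignment 'eacde' -> 'cadaadba' left to right:
  Step 1: insert 'c' [insertion #1]
  Step 2: insert 'a' [insertion #2]
  Step 3: replace e->d
  Step 4: keep 'a'
  Step 5: replace c->a
  Step 6: keep 'd'
  Step 7: insert 'b' [insertion #3]
  Step 8: replace e->a
Total insertions: 3

3


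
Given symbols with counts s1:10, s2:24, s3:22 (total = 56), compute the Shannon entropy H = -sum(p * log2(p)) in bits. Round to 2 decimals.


Computing entropy H = -sum(p_i * log2(p_i)):
  s1: p = 10/56 = 0.1786, -p*log2(p) = 0.4438
  s2: p = 24/56 = 0.4286, -p*log2(p) = 0.5239
  s3: p = 22/56 = 0.3929, -p*log2(p) = 0.5295
H = sum of terms = 1.4972
Rounded to 2 decimals: 1.50

1.50


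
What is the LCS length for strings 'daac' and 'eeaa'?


DP table for LCS of 'daac' and 'eeaa':
       e  e  a  a
    0  0  0  0  0
  d 0  0  0  0  0
  a 0  0  0  1  1
  a 0  0  0  1  2
  c 0  0  0  1  2
LCS: 'aa'
LCS length = 2

2


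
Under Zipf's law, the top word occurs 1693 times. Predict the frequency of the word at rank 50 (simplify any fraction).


Zipf's law: freq(rank) = f1 / rank
f1 = 1693, rank = 50
freq = 1693 / 50
GCD(1693, 50) = 1
Simplified: 1693/50

1693/50


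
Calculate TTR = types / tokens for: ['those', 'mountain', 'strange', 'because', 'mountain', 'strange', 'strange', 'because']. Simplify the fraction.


Tokens: 8
Unique types: ('because', 'mountain', 'strange', 'those') = 4
TTR = 4/8
Simplify: divide both by 4 -> 1/2
TTR = 1/2

1/2


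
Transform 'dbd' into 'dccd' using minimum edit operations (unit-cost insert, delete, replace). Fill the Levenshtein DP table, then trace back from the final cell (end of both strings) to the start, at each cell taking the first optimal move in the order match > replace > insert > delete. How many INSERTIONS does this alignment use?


Edit distance = 2. Backtracking from cell (3, 4) with preference match > replace > insert > delete,
then listing the resulting alignment 'dbd' -> 'dccd' left to right:
  Step 1: keep 'd'
  Step 2: insert 'c' [insertion #1]
  Step 3: replace b->c
  Step 4: keep 'd'
Total insertions: 1

1


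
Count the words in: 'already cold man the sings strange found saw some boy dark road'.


Counting words by splitting on spaces:
  Word 1: 'already'
  Word 2: 'cold'
  Word 3: 'man'
  Word 4: 'the'
  Word 5: 'sings'
  Word 6: 'strange'
  Word 7: 'found'
  Word 8: 'saw'
  Word 9: 'some'
  Word 10: 'boy'
  Word 11: 'dark'
  Word 12: 'road'
Total words: 12

12


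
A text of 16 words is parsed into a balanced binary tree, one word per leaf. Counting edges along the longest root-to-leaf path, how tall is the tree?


In a balanced binary tree with n leaves the deepest leaf is ceil(log2(n)) edges below the root.
log2(16) = 4.0000
ceil(4.0000) = 4
height (edges) = 4

4


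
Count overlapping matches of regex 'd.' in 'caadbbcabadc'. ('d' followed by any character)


Pattern: d. means 'd' followed by any character.
Scanning 'caadbbcabadc' position-by-position:
  Pos 0: window 'ca' -> no
  Pos 1: window 'aa' -> no
  Pos 2: window 'ad' -> no
  Pos 3: window 'db' -> MATCH
  Pos 4: window 'bb' -> no
  Pos 5: window 'bc' -> no
  Pos 6: window 'ca' -> no
  Pos 7: window 'ab' -> no
  Pos 8: window 'ba' -> no
  Pos 9: window 'ad' -> no
  Pos 10: window 'dc' -> MATCH
  Pos 11: window 'c' -> no
Total matches: 2

2


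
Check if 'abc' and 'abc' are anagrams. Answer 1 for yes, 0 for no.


Sort characters of 'abc': 'abc'
Sort characters of 'abc': 'abc'
Sorted forms match -> they ARE anagrams
Result: 1

1


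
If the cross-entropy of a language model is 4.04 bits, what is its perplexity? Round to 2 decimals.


Perplexity formula: PP = 2^H
H = 4.04
PP = 2^4.04
Decompose: 2^4.04 = 2^4 * 2^0.04
2^4 = 16, 2^0.04 ~ 1.0281138
PP ~ 16 * 1.0281138 = 16.4498208
Rounded to 2 decimals: 16.45

16.45


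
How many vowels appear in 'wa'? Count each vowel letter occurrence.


Scanning each character of 'wa':
  Position 1: 'w' -> consonant (running count: 0)
  Position 2: 'a' -> vowel (running count: 1)
Total vowels: 1

1


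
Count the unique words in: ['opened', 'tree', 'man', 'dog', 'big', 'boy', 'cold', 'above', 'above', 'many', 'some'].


Listing all tokens and tracking unique types:
  Token 1: 'opened' -> NEW (unique so far: 1)
  Token 2: 'tree' -> NEW (unique so far: 2)
  Token 3: 'man' -> NEW (unique so far: 3)
  Token 4: 'dog' -> NEW (unique so far: 4)
  Token 5: 'big' -> NEW (unique so far: 5)
  Token 6: 'boy' -> NEW (unique so far: 6)
  Token 7: 'cold' -> NEW (unique so far: 7)
  Token 8: 'above' -> NEW (unique so far: 8)
  Token 9: 'above' -> duplicate (unique so far: 8)
  Token 10: 'many' -> NEW (unique so far: 9)
  Token 11: 'some' -> NEW (unique so far: 10)
Unique types: ('above', 'big', 'boy', 'cold', 'dog', 'man', 'many', 'opened', 'some', 'tree')
Vocabulary size: 10

10


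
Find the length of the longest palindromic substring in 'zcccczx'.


Scanning 'zcccczx' for palindromic substrings.
Substring at positions 0-5: 'zccccz'.
Check: reverse('zccccz') = 'zccccz' -> palindrome confirmed.
Neighbouring characters ('-' / 'x') break symmetry, so it cannot extend further.
No longer palindromic substring exists; longest length = 6

6


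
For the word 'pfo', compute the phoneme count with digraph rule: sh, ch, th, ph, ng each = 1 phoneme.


Parsing 'pfo' greedily, digraphs first:
  'p' -> consonant phoneme (phonemes so far: 1)
  'f' -> consonant phoneme (phonemes so far: 2)
  'o' -> vowel phoneme (phonemes so far: 3)
Total phonemes: 3

3


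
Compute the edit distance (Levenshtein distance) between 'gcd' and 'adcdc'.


Building DP table for s1='gcd' (len 3) and s2='adcdc' (len 5):
       a  d  c  d  c
    0  1  2  3  4  5
  g 1  1  2  3  4  5
  c 2  2  2  2  3  4
  d 3  3  2  3  2  3
Edit distance = dp[3][5] = 3

3


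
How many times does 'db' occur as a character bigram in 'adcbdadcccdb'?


Scanning 'adcbdadcccdb' for bigram 'db':
  Position 0: 'ad' -> no
  Position 1: 'dc' -> no
  Position 2: 'cb' -> no
  Position 3: 'bd' -> no
  Position 4: 'da' -> no
  Position 5: 'ad' -> no
  Position 6: 'dc' -> no
  Position 7: 'cc' -> no
  Position 8: 'cc' -> no
  Position 9: 'cd' -> no
  Position 10: 'db' -> MATCH
Total matches: 1

1


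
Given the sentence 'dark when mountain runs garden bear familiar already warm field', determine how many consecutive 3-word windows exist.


Word trigrams from [10] words:
  Trigram 1: (dark when mountain)
  Trigram 2: (when mountain runs)
  Trigram 3: (mountain runs garden)
  Trigram 4: (runs garden bear)
  Trigram 5: (garden bear familiar)
  Trigram 6: (bear familiar already)
  Trigram 7: (familiar already warm)
  Trigram 8: (already warm field)
Total word trigrams: 10 - 2 = 8

8


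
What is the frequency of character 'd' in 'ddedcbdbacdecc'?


Scanning 'ddedcbdbacdecc' for 'd':
  Position 0: 'd' -> MATCH (count: 1)
  Position 1: 'd' -> MATCH (count: 2)
  Position 3: 'd' -> MATCH (count: 3)
  Position 6: 'd' -> MATCH (count: 4)
  Position 10: 'd' -> MATCH (count: 5)
Total occurrences of 'd': 5

5


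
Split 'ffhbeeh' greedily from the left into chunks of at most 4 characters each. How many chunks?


'ffhbeeh' has 7 characters.
Chunking with max size 4:
  Chunk 1: 'ffhb' (positions 0-3)
  Chunk 2: 'eeh' (positions 4-6)
Total chunks: ceil(7 / 4) = 2

2


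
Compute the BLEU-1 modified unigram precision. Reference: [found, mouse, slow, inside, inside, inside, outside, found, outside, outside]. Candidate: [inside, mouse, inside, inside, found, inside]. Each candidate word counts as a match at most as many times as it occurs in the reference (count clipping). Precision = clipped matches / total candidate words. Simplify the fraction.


Reference word counts: {'found': 2, 'inside': 3, 'mouse': 1, 'outside': 3, 'slow': 1}
Checking each candidate word (with clipping):
  'inside' -> in reference (ref count 3, used 1/3) -> match (matches: 1)
  'mouse' -> in reference (ref count 1, used 1/1) -> match (matches: 2)
  'inside' -> in reference (ref count 3, used 2/3) -> match (matches: 3)
  'inside' -> in reference (ref count 3, used 3/3) -> match (matches: 4)
  'found' -> in reference (ref count 2, used 1/2) -> match (matches: 5)
  'inside' -> ref count 3 already used up (3/3) -> clipped, no match (matches: 5)
Clipped matches: 5, Candidate length: 6
Precision = 5/6

5/6


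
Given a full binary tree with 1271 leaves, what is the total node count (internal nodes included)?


Leaf nodes (terminals): 1271
Internal nodes = n - 1 = 1271 - 1 = 1270
Total = leaves + internal = 1271 + 1270 = 2541

2541


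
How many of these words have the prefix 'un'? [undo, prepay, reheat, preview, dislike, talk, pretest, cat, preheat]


Checking each word for prefix 'un':
  'undo' -> YES, starts with 'un' (count: 1)
  'prepay' -> no (count: 1)
  'reheat' -> no (count: 1)
  'preview' -> no (count: 1)
  'dislike' -> no (count: 1)
  'talk' -> no (count: 1)
  'pretest' -> no (count: 1)
  'cat' -> no (count: 1)
  'preheat' -> no (count: 1)
Total with prefix 'un': 1

1


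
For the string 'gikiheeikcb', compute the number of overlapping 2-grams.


String 'gikiheeikcb' has length L = 11.
Number of overlapping n-grams = L - n + 1
Substituting: 11 - 2 + 1 = 10

10


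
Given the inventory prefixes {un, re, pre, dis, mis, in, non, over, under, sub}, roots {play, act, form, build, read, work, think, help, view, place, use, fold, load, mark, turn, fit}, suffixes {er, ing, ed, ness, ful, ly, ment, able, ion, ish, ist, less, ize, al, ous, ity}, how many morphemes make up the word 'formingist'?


Segmenting 'formingist' against the inventory:
  'form' -> root (morpheme 1)
  'ing' -> suffix (morpheme 2)
  'ist' -> suffix (morpheme 3)
Total morphemes: 3

3


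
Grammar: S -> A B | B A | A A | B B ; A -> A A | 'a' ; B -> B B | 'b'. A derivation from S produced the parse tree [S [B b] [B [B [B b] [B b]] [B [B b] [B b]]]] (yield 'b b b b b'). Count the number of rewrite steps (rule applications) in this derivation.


Every bracketed nonterminal node [X ...] in the tree is produced by exactly one rule application.
Reading the tree off as a leftmost derivation:
  Step 1: S  =>  B B   (applied S -> B B)
  Step 2: B B  =>  b B   (applied B -> b)
  Step 3: b B  =>  b B B   (applied B -> B B)
  Step 4: b B B  =>  b B B B   (applied B -> B B)
  Step 5: b B B B  =>  b b B B   (applied B -> b)
  Step 6: b b B B  =>  b b b B   (applied B -> b)
  Step 7: b b b B  =>  b b b B B   (applied B -> B B)
  Step 8: b b b B B  =>  b b b b B   (applied B -> b)
  Step 9: b b b b B  =>  b b b b b   (applied B -> b)
Final yield: b b b b b
Total rewrite steps: 9

9


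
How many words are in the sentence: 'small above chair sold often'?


Counting words by splitting on spaces:
  Word 1: 'small'
  Word 2: 'above'
  Word 3: 'chair'
  Word 4: 'sold'
  Word 5: 'often'
Total words: 5

5


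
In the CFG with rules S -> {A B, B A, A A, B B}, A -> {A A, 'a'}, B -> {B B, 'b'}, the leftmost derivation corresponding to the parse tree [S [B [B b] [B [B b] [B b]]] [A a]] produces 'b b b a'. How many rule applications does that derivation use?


Every bracketed nonterminal node [X ...] in the tree is produced by exactly one rule application.
Reading the tree off as a leftmost derivation:
  Step 1: S  =>  B A   (applied S -> B A)
  Step 2: B A  =>  B B A   (applied B -> B B)
  Step 3: B B A  =>  b B A   (applied B -> b)
  Step 4: b B A  =>  b B B A   (applied B -> B B)
  Step 5: b B B A  =>  b b B A   (applied B -> b)
  Step 6: b b B A  =>  b b b A   (applied B -> b)
  Step 7: b b b A  =>  b b b a   (applied A -> a)
Final yield: b b b a
Total rewrite steps: 7

7


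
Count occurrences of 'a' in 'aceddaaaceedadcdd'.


Scanning 'aceddaaaceedadcdd' for 'a':
  Position 0: 'a' -> MATCH (count: 1)
  Position 5: 'a' -> MATCH (count: 2)
  Position 6: 'a' -> MATCH (count: 3)
  Position 7: 'a' -> MATCH (count: 4)
  Position 12: 'a' -> MATCH (count: 5)
Total occurrences of 'a': 5

5


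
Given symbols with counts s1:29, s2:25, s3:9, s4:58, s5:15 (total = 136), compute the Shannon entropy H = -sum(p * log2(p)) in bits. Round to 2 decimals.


Computing entropy H = -sum(p_i * log2(p_i)):
  s1: p = 29/136 = 0.2132, -p*log2(p) = 0.4754
  s2: p = 25/136 = 0.1838, -p*log2(p) = 0.4492
  s3: p = 9/136 = 0.0662, -p*log2(p) = 0.2592
  s4: p = 58/136 = 0.4265, -p*log2(p) = 0.5243
  s5: p = 15/136 = 0.1103, -p*log2(p) = 0.3508
H = sum of terms = 2.0589
Rounded to 2 decimals: 2.06

2.06


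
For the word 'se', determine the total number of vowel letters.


Scanning each character of 'se':
  Position 1: 's' -> consonant (running count: 0)
  Position 2: 'e' -> vowel (running count: 1)
Total vowels: 1

1


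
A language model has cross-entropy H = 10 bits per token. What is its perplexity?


Perplexity formula: PP = 2^H
H = 10
PP = 2^10
PP = 2^10 = 1024

1024


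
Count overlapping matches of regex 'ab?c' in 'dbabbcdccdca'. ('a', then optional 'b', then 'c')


Pattern: ab?c means 'a', then optional 'b', then 'c'.
Scanning 'dbabbcdccdca' position-by-position:
  Pos 0: window 'dba' -> no
  Pos 1: window 'bab' -> no
  Pos 2: window 'abb' -> no
  Pos 3: window 'bbc' -> no
  Pos 4: window 'bcd' -> no
  Pos 5: window 'cdc' -> no
  Pos 6: window 'dcc' -> no
  Pos 7: window 'ccd' -> no
  Pos 8: window 'cdc' -> no
  Pos 9: window 'dca' -> no
  Pos 10: window 'ca' -> no
  Pos 11: window 'a' -> no
Total matches: 0

0


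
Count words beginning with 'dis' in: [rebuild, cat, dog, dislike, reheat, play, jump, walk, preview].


Checking each word for prefix 'dis':
  'rebuild' -> no (count: 0)
  'cat' -> no (count: 0)
  'dog' -> no (count: 0)
  'dislike' -> YES, starts with 'dis' (count: 1)
  'reheat' -> no (count: 1)
  'play' -> no (count: 1)
  'jump' -> no (count: 1)
  'walk' -> no (count: 1)
  'preview' -> no (count: 1)
Total with prefix 'dis': 1

1


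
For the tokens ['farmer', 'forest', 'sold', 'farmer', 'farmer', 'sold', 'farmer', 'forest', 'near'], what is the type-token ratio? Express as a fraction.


Tokens: 9
Unique types: ('farmer', 'forest', 'near', 'sold') = 4
TTR = 4/9
Already in lowest terms.

4/9


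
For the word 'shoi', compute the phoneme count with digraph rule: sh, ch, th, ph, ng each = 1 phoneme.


Parsing 'shoi' greedily, digraphs first:
  'sh' -> digraph (1 consonant phoneme) (phonemes so far: 1)
  'o' -> vowel phoneme (phonemes so far: 2)
  'i' -> vowel phoneme (phonemes so far: 3)
Total phonemes: 3

3


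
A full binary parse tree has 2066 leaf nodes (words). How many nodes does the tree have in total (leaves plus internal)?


Leaf nodes (terminals): 2066
Internal nodes = n - 1 = 2066 - 1 = 2065
Total = leaves + internal = 2066 + 2065 = 4131

4131


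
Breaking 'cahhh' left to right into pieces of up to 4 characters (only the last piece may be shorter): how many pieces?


'cahhh' has 5 characters.
Chunking with max size 4:
  Chunk 1: 'cahh' (positions 0-3)
  Chunk 2: 'h' (positions 4-4)
Total chunks: ceil(5 / 4) = 2

2


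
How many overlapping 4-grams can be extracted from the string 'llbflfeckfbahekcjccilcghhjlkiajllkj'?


String 'llbflfeckfbahekcjccilcghhjlkiajllkj' has length L = 35.
Number of overlapping n-grams = L - n + 1
Substituting: 35 - 4 + 1 = 32

32


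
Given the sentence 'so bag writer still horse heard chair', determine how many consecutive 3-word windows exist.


Word trigrams from [7] words:
  Trigram 1: (so bag writer)
  Trigram 2: (bag writer still)
  Trigram 3: (writer still horse)
  Trigram 4: (still horse heard)
  Trigram 5: (horse heard chair)
Total word trigrams: 7 - 2 = 5

5


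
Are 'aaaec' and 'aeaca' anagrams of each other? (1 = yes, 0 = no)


Sort characters of 'aaaec': 'aaace'
Sort characters of 'aeaca': 'aaace'
Sorted forms match -> they ARE anagrams
Result: 1

1


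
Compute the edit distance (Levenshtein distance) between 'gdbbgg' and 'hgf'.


Building DP table for s1='gdbbgg' (len 6) and s2='hgf' (len 3):
       h  g  f
    0  1  2  3
  g 1  1  1  2
  d 2  2  2  2
  b 3  3  3  3
  b 4  4  4  4
  g 5  5  4  5
  g 6  6  5  5
Edit distance = dp[6][3] = 5

5


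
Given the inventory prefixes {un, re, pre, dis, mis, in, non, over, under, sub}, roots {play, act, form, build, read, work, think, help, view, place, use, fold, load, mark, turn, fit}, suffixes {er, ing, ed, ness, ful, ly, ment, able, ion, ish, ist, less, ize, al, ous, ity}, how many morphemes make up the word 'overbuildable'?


Segmenting 'overbuildable' against the inventory:
  'over' -> prefix (morpheme 1)
  'build' -> root (morpheme 2)
  'able' -> suffix (morpheme 3)
Total morphemes: 3

3


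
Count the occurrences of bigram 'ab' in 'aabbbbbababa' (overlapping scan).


Scanning 'aabbbbbababa' for bigram 'ab':
  Position 0: 'aa' -> no
  Position 1: 'ab' -> MATCH
  Position 2: 'bb' -> no
  Position 3: 'bb' -> no
  Position 4: 'bb' -> no
  Position 5: 'bb' -> no
  Position 6: 'ba' -> no
  Position 7: 'ab' -> MATCH
  Position 8: 'ba' -> no
  Position 9: 'ab' -> MATCH
  Position 10: 'ba' -> no
Total matches: 3

3


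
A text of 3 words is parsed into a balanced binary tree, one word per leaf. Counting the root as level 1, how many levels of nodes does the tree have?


In a balanced binary tree with n leaves the deepest leaf is ceil(log2(n)) edges below the root,
so counting node levels inclusive of root and leaves gives ceil(log2(n)) + 1 levels.
log2(3) = 1.5850
ceil(1.5850) = 2
levels = 2 + 1 = 3

3


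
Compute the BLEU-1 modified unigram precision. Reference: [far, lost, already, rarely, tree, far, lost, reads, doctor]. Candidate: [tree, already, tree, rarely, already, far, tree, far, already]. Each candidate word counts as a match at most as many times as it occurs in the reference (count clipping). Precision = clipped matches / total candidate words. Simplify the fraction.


Reference word counts: {'already': 1, 'doctor': 1, 'far': 2, 'lost': 2, 'rarely': 1, 'reads': 1, 'tree': 1}
Checking each candidate word (with clipping):
  'tree' -> in reference (ref count 1, used 1/1) -> match (matches: 1)
  'already' -> in reference (ref count 1, used 1/1) -> match (matches: 2)
  'tree' -> ref count 1 already used up (1/1) -> clipped, no match (matches: 2)
  'rarely' -> in reference (ref count 1, used 1/1) -> match (matches: 3)
  'already' -> ref count 1 already used up (1/1) -> clipped, no match (matches: 3)
  'far' -> in reference (ref count 2, used 1/2) -> match (matches: 4)
  'tree' -> ref count 1 already used up (1/1) -> clipped, no match (matches: 4)
  'far' -> in reference (ref count 2, used 2/2) -> match (matches: 5)
  'already' -> ref count 1 already used up (1/1) -> clipped, no match (matches: 5)
Clipped matches: 5, Candidate length: 9
Precision = 5/9

5/9


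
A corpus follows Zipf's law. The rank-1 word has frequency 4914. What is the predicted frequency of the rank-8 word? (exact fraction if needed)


Zipf's law: freq(rank) = f1 / rank
f1 = 4914, rank = 8
freq = 4914 / 8
GCD(4914, 8) = 2
Simplified: 2457/4

2457/4


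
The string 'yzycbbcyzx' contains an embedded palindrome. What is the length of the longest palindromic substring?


Scanning 'yzycbbcyzx' for palindromic substrings.
Substring at positions 1-8: 'zycbbcyz'.
Check: reverse('zycbbcyz') = 'zycbbcyz' -> palindrome confirmed.
Neighbouring characters ('y' / 'x') break symmetry, so it cannot extend further.
No longer palindromic substring exists; longest length = 8

8


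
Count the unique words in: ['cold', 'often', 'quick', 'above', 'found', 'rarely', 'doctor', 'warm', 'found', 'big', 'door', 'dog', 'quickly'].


Listing all tokens and tracking unique types:
  Token 1: 'cold' -> NEW (unique so far: 1)
  Token 2: 'often' -> NEW (unique so far: 2)
  Token 3: 'quick' -> NEW (unique so far: 3)
  Token 4: 'above' -> NEW (unique so far: 4)
  Token 5: 'found' -> NEW (unique so far: 5)
  Token 6: 'rarely' -> NEW (unique so far: 6)
  Token 7: 'doctor' -> NEW (unique so far: 7)
  Token 8: 'warm' -> NEW (unique so far: 8)
  Token 9: 'found' -> duplicate (unique so far: 8)
  Token 10: 'big' -> NEW (unique so far: 9)
  Token 11: 'door' -> NEW (unique so far: 10)
  Token 12: 'dog' -> NEW (unique so far: 11)
  Token 13: 'quickly' -> NEW (unique so far: 12)
Unique types: ('above', 'big', 'cold', 'doctor', 'dog', 'door', 'found', 'often', 'quick', 'quickly', 'rarely', 'warm')
Vocabulary size: 12

12


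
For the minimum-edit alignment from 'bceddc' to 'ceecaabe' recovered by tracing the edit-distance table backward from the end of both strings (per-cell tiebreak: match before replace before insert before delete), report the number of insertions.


Edit distance = 7. Backtracking from cell (6, 8) with preference match > replace > insert > delete,
then listing the resulting alignment 'bceddc' -> 'ceecaabe' left to right:
  Step 1: insert 'c' [insertion #1]
  Step 2: insert 'e' [insertion #2]
  Step 3: replace b->e
  Step 4: keep 'c'
  Step 5: replace e->a
  Step 6: replace d->a
  Step 7: replace d->b
  Step 8: replace c->e
Total insertions: 2

2


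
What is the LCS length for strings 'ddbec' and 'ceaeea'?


DP table for LCS of 'ddbec' and 'ceaeea':
       c  e  a  e  e  a
    0  0  0  0  0  0  0
  d 0  0  0  0  0  0  0
  d 0  0  0  0  0  0  0
  b 0  0  0  0  0  0  0
  e 0  0  1  1  1  1  1
  c 0  1  1  1  1  1  1
LCS: 'e'
LCS length = 1

1


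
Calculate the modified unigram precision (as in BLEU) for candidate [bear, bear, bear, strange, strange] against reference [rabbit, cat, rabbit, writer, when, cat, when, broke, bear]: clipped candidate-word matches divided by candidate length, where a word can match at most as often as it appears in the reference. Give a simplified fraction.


Reference word counts: {'bear': 1, 'broke': 1, 'cat': 2, 'rabbit': 2, 'when': 2, 'writer': 1}
Checking each candidate word (with clipping):
  'bear' -> in reference (ref count 1, used 1/1) -> match (matches: 1)
  'bear' -> ref count 1 already used up (1/1) -> clipped, no match (matches: 1)
  'bear' -> ref count 1 already used up (1/1) -> clipped, no match (matches: 1)
  'strange' -> not in reference -> no match (matches: 1)
  'strange' -> not in reference -> no match (matches: 1)
Clipped matches: 1, Candidate length: 5
Precision = 1/5

1/5
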